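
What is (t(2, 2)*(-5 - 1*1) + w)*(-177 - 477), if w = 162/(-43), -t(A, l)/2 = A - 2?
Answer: 105948/43 ≈ 2463.9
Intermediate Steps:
t(A, l) = 4 - 2*A (t(A, l) = -2*(A - 2) = -2*(-2 + A) = 4 - 2*A)
w = -162/43 (w = 162*(-1/43) = -162/43 ≈ -3.7674)
(t(2, 2)*(-5 - 1*1) + w)*(-177 - 477) = ((4 - 2*2)*(-5 - 1*1) - 162/43)*(-177 - 477) = ((4 - 4)*(-5 - 1) - 162/43)*(-654) = (0*(-6) - 162/43)*(-654) = (0 - 162/43)*(-654) = -162/43*(-654) = 105948/43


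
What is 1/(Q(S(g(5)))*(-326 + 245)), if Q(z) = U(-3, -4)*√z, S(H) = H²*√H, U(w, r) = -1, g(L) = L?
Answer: 5^(¾)/2025 ≈ 0.0016512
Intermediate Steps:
S(H) = H^(5/2)
Q(z) = -√z
1/(Q(S(g(5)))*(-326 + 245)) = 1/((-√(5^(5/2)))*(-326 + 245)) = 1/(-√(25*√5)*(-81)) = 1/(-5*5^(¼)*(-81)) = 1/(405*5^(¼)) = 5^(¾)/2025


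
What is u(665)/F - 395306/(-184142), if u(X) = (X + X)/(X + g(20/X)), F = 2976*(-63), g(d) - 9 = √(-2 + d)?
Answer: 15992635507615943/7449748614416304 + 19*I*√34846/161826169248 ≈ 2.1467 + 2.1917e-8*I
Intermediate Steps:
g(d) = 9 + √(-2 + d)
F = -187488
u(X) = 2*X/(9 + X + √(-2 + 20/X)) (u(X) = (X + X)/(X + (9 + √(-2 + 20/X))) = (2*X)/(9 + X + √(-2 + 20/X)) = 2*X/(9 + X + √(-2 + 20/X)))
u(665)/F - 395306/(-184142) = (2*665/(9 + 665 + √2*√((10 - 1*665)/665)))/(-187488) - 395306/(-184142) = (2*665/(9 + 665 + √2*√((10 - 665)/665)))*(-1/187488) - 395306*(-1/184142) = (2*665/(9 + 665 + √2*√((1/665)*(-655))))*(-1/187488) + 197653/92071 = (2*665/(9 + 665 + √2*√(-131/133)))*(-1/187488) + 197653/92071 = (2*665/(9 + 665 + √2*(I*√17423/133)))*(-1/187488) + 197653/92071 = (2*665/(9 + 665 + I*√34846/133))*(-1/187488) + 197653/92071 = (2*665/(674 + I*√34846/133))*(-1/187488) + 197653/92071 = (1330/(674 + I*√34846/133))*(-1/187488) + 197653/92071 = -95/(13392*(674 + I*√34846/133)) + 197653/92071 = 197653/92071 - 95/(13392*(674 + I*√34846/133))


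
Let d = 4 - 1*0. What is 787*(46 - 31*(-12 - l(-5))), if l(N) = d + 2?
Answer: 475348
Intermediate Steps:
d = 4 (d = 4 + 0 = 4)
l(N) = 6 (l(N) = 4 + 2 = 6)
787*(46 - 31*(-12 - l(-5))) = 787*(46 - 31*(-12 - 1*6)) = 787*(46 - 31*(-12 - 6)) = 787*(46 - 31*(-18)) = 787*(46 + 558) = 787*604 = 475348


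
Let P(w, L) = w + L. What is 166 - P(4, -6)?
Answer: 168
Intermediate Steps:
P(w, L) = L + w
166 - P(4, -6) = 166 - (-6 + 4) = 166 - 1*(-2) = 166 + 2 = 168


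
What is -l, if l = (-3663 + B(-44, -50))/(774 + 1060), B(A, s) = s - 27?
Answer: 1870/917 ≈ 2.0393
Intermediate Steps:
B(A, s) = -27 + s
l = -1870/917 (l = (-3663 + (-27 - 50))/(774 + 1060) = (-3663 - 77)/1834 = -3740*1/1834 = -1870/917 ≈ -2.0393)
-l = -1*(-1870/917) = 1870/917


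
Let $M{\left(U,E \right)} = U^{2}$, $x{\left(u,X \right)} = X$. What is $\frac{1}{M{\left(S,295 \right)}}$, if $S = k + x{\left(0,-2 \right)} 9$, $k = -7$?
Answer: $\frac{1}{625} \approx 0.0016$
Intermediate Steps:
$S = -25$ ($S = -7 - 18 = -25$)
$\frac{1}{M{\left(S,295 \right)}} = \frac{1}{\left(-25\right)^{2}} = \frac{1}{625}$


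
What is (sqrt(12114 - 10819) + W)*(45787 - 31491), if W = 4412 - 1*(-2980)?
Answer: 105676032 + 14296*sqrt(1295) ≈ 1.0619e+8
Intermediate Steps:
W = 7392 (W = 4412 + 2980 = 7392)
(sqrt(12114 - 10819) + W)*(45787 - 31491) = (sqrt(12114 - 10819) + 7392)*(45787 - 31491) = (sqrt(1295) + 7392)*14296 = (7392 + sqrt(1295))*14296 = 105676032 + 14296*sqrt(1295)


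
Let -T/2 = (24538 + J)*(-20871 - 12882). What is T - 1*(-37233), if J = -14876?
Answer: 652280205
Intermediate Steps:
T = 652242972 (T = -2*(24538 - 14876)*(-20871 - 12882) = -19324*(-33753) = -2*(-326121486) = 652242972)
T - 1*(-37233) = 652242972 - 1*(-37233) = 652242972 + 37233 = 652280205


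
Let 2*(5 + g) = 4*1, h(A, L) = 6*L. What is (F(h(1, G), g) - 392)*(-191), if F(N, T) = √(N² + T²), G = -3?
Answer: 74872 - 573*√37 ≈ 71387.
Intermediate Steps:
g = -3 (g = -5 + (4*1)/2 = -5 + (½)*4 = -5 + 2 = -3)
(F(h(1, G), g) - 392)*(-191) = (√((6*(-3))² + (-3)²) - 392)*(-191) = (√((-18)² + 9) - 392)*(-191) = (√(324 + 9) - 392)*(-191) = (√333 - 392)*(-191) = (3*√37 - 392)*(-191) = (-392 + 3*√37)*(-191) = 74872 - 573*√37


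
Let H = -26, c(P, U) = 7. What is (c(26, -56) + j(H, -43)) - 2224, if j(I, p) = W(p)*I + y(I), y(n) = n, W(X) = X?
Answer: -1125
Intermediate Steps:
j(I, p) = I + I*p (j(I, p) = p*I + I = I*p + I = I + I*p)
(c(26, -56) + j(H, -43)) - 2224 = (7 - 26*(1 - 43)) - 2224 = (7 - 26*(-42)) - 2224 = (7 + 1092) - 2224 = 1099 - 2224 = -1125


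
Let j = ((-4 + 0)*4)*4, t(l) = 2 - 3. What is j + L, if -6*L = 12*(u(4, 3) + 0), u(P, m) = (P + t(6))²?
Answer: -82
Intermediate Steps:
t(l) = -1
u(P, m) = (-1 + P)² (u(P, m) = (P - 1)² = (-1 + P)²)
j = -64 (j = -4*4*4 = -16*4 = -64)
L = -18 (L = -2*((-1 + 4)² + 0) = -2*(3² + 0) = -2*(9 + 0) = -2*9 = -⅙*108 = -18)
j + L = -64 - 18 = -82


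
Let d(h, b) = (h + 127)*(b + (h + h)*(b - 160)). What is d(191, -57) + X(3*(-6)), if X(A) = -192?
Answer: -26378610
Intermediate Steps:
d(h, b) = (127 + h)*(b + 2*h*(-160 + b)) (d(h, b) = (127 + h)*(b + (2*h)*(-160 + b)) = (127 + h)*(b + 2*h*(-160 + b)))
d(191, -57) + X(3*(-6)) = (-40640*191 - 320*191² + 127*(-57) + 2*(-57)*191² + 255*(-57)*191) - 192 = (-7762240 - 320*36481 - 7239 + 2*(-57)*36481 - 2776185) - 192 = (-7762240 - 11673920 - 7239 - 4158834 - 2776185) - 192 = -26378418 - 192 = -26378610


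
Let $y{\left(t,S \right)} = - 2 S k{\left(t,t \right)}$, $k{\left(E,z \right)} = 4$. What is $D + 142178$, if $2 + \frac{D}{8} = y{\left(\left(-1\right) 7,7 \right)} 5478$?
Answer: $-2311982$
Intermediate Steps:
$y{\left(t,S \right)} = - 8 S$ ($y{\left(t,S \right)} = - 2 S 4 = - 8 S$)
$D = -2454160$ ($D = -16 + 8 \left(-8\right) 7 \cdot 5478 = -16 + 8 \left(\left(-56\right) 5478\right) = -16 + 8 \left(-306768\right) = -16 - 2454144 = -2454160$)
$D + 142178 = -2454160 + 142178 = -2311982$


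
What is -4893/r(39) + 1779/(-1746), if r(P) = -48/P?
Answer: 18505475/4656 ≈ 3974.5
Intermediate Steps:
-4893/r(39) + 1779/(-1746) = -4893/((-48/39)) + 1779/(-1746) = -4893/((-48*1/39)) + 1779*(-1/1746) = -4893/(-16/13) - 593/582 = -4893*(-13/16) - 593/582 = 63609/16 - 593/582 = 18505475/4656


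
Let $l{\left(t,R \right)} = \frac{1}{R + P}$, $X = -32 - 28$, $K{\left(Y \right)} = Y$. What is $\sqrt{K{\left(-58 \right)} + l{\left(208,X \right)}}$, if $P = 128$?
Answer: $\frac{i \sqrt{67031}}{34} \approx 7.6148 i$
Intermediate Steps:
$X = -60$
$l{\left(t,R \right)} = \frac{1}{128 + R}$ ($l{\left(t,R \right)} = \frac{1}{R + 128} = \frac{1}{128 + R}$)
$\sqrt{K{\left(-58 \right)} + l{\left(208,X \right)}} = \sqrt{-58 + \frac{1}{128 - 60}} = \sqrt{-58 + \frac{1}{68}} = \sqrt{- \frac{3943}{68}} = \frac{i \sqrt{67031}}{34}$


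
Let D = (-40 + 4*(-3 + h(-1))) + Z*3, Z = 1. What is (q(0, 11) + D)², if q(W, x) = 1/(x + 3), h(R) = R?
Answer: 549081/196 ≈ 2801.4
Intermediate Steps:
q(W, x) = 1/(3 + x)
D = -53 (D = (-40 + 4*(-3 - 1)) + 1*3 = (-40 + 4*(-4)) + 3 = (-40 - 16) + 3 = -56 + 3 = -53)
(q(0, 11) + D)² = (1/(3 + 11) - 53)² = (1/14 - 53)² = (-741/14)² = 549081/196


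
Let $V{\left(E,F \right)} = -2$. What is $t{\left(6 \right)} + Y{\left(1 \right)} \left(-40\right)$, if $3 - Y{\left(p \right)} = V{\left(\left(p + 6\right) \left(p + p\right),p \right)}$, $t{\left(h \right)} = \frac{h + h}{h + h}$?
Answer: $-199$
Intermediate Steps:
$t{\left(h \right)} = 1$ ($t{\left(h \right)} = \frac{2 h}{2 h} = 2 h \frac{1}{2 h} = 1$)
$Y{\left(p \right)} = 5$ ($Y{\left(p \right)} = 3 - -2 = 3 + 2 = 5$)
$t{\left(6 \right)} + Y{\left(1 \right)} \left(-40\right) = 1 + 5 \left(-40\right) = 1 - 200 = -199$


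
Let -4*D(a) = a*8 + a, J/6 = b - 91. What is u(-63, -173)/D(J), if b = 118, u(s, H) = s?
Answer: 14/81 ≈ 0.17284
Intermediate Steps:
J = 162 (J = 6*(118 - 91) = 6*27 = 162)
D(a) = -9*a/4 (D(a) = -(a*8 + a)/4 = -(8*a + a)/4 = -9*a/4)
u(-63, -173)/D(J) = -63/((-9/4*162)) = -63/(-729/2) = -63*(-2/729) = 14/81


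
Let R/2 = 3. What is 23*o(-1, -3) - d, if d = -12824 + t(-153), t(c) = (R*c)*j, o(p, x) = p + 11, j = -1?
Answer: 12136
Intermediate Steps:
o(p, x) = 11 + p
R = 6 (R = 2*3 = 6)
t(c) = -6*c (t(c) = (6*c)*(-1) = -6*c)
d = -11906 (d = -12824 - 6*(-153) = -12824 + 918 = -11906)
23*o(-1, -3) - d = 23*(11 - 1) - 1*(-11906) = 23*10 + 11906 = 230 + 11906 = 12136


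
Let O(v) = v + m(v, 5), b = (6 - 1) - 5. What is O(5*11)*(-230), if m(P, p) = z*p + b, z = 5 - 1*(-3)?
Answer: -21850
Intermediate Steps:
b = 0 (b = 5 - 5 = 0)
z = 8 (z = 5 + 3 = 8)
m(P, p) = 8*p (m(P, p) = 8*p + 0 = 8*p)
O(v) = 40 + v (O(v) = v + 8*5 = v + 40 = 40 + v)
O(5*11)*(-230) = (40 + 5*11)*(-230) = (40 + 55)*(-230) = 95*(-230) = -21850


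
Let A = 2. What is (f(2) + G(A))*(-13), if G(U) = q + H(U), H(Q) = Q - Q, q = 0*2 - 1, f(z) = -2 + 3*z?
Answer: -39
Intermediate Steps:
q = -1 (q = 0 - 1 = -1)
H(Q) = 0
G(U) = -1 (G(U) = -1 + 0 = -1)
(f(2) + G(A))*(-13) = ((-2 + 3*2) - 1)*(-13) = ((-2 + 6) - 1)*(-13) = (4 - 1)*(-13) = 3*(-13) = -39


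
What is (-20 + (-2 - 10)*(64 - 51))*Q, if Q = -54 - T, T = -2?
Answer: 9152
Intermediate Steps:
Q = -52 (Q = -54 - 1*(-2) = -54 + 2 = -52)
(-20 + (-2 - 10)*(64 - 51))*Q = (-20 + (-2 - 10)*(64 - 51))*(-52) = (-20 - 12*13)*(-52) = (-20 - 156)*(-52) = -176*(-52) = 9152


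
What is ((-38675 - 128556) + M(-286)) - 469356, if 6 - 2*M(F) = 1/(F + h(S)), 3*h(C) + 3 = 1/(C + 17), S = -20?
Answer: -3289866103/5168 ≈ -6.3658e+5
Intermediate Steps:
h(C) = -1 + 1/(3*(17 + C)) (h(C) = -1 + 1/(3*(C + 17)) = -1 + 1/(3*(17 + C)))
M(F) = 3 - 1/(2*(-10/9 + F)) (M(F) = 3 - 1/(2*(F + (-50/3 - 1*(-20))/(17 - 20))) = 3 - 1/(2*(F + (-50/3 + 20)/(-3))) = 3 - 1/(2*(F - ⅓*10/3)) = 3 - 1/(2*(F - 10/9)) = 3 - 1/(2*(-10/9 + F)))
((-38675 - 128556) + M(-286)) - 469356 = ((-38675 - 128556) + 3*(-23 + 18*(-286))/(2*(-10 + 9*(-286)))) - 469356 = (-167231 + 3*(-23 - 5148)/(2*(-10 - 2574))) - 469356 = (-167231 + (3/2)*(-5171)/(-2584)) - 469356 = (-167231 + (3/2)*(-1/2584)*(-5171)) - 469356 = (-167231 + 15513/5168) - 469356 = -864234295/5168 - 469356 = -3289866103/5168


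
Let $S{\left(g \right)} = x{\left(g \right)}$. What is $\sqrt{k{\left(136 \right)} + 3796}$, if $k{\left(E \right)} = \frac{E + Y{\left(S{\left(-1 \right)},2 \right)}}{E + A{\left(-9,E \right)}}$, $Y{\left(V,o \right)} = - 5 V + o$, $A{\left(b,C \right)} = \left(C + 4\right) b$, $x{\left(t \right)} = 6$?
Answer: $\frac{\sqrt{299728369}}{281} \approx 61.611$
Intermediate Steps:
$S{\left(g \right)} = 6$
$A{\left(b,C \right)} = b \left(4 + C\right)$ ($A{\left(b,C \right)} = \left(4 + C\right) b = b \left(4 + C\right)$)
$Y{\left(V,o \right)} = o - 5 V$
$k{\left(E \right)} = \frac{-28 + E}{-36 - 8 E}$ ($k{\left(E \right)} = \frac{E + \left(2 - 30\right)}{E - 9 \left(4 + E\right)} = \frac{E + \left(2 - 30\right)}{E - \left(36 + 9 E\right)} = \frac{E - 28}{-36 - 8 E} = \frac{-28 + E}{-36 - 8 E}$)
$\sqrt{k{\left(136 \right)} + 3796} = \sqrt{\frac{28 - 136}{4 \left(9 + 2 \cdot 136\right)} + 3796} = \sqrt{\frac{28 - 136}{4 \left(9 + 272\right)} + 3796} = \sqrt{\frac{1}{4} \cdot \frac{1}{281} \left(-108\right) + 3796} = \sqrt{- \frac{27}{281} + 3796} = \sqrt{\frac{1066649}{281}} = \frac{\sqrt{299728369}}{281}$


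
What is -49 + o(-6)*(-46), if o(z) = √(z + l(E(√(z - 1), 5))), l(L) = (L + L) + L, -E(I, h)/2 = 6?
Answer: -49 - 46*I*√42 ≈ -49.0 - 298.11*I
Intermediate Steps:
E(I, h) = -12 (E(I, h) = -2*6 = -12)
l(L) = 3*L (l(L) = 2*L + L = 3*L)
o(z) = √(-36 + z) (o(z) = √(z + 3*(-12)) = √(z - 36) = √(-36 + z))
-49 + o(-6)*(-46) = -49 + √(-36 - 6)*(-46) = -49 + √(-42)*(-46) = -49 + (I*√42)*(-46) = -49 - 46*I*√42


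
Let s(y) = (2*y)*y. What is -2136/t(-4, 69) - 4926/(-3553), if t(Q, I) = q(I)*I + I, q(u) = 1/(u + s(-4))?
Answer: -7174910/245157 ≈ -29.267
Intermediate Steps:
s(y) = 2*y²
q(u) = 1/(32 + u) (q(u) = 1/(u + 2*(-4)²) = 1/(u + 2*16) = 1/(u + 32) = 1/(32 + u))
t(Q, I) = I + I/(32 + I) (t(Q, I) = I/(32 + I) + I = I + I/(32 + I))
-2136/t(-4, 69) - 4926/(-3553) = -2136*(32 + 69)/(69*(33 + 69)) - 4926/(-3553) = -2136/(69*102/101) - 4926*(-1/3553) = -2136/(69*(1/101)*102) + 4926/3553 = -2136/7038/101 + 4926/3553 = -2136*101/7038 + 4926/3553 = -35956/1173 + 4926/3553 = -7174910/245157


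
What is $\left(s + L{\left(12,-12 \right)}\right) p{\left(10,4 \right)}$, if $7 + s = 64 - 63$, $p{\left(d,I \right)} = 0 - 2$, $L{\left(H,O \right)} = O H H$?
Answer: $3468$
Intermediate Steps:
$L{\left(H,O \right)} = O H^{2}$ ($L{\left(H,O \right)} = H O H = O H^{2}$)
$p{\left(d,I \right)} = -2$ ($p{\left(d,I \right)} = 0 - 2 = -2$)
$s = -6$ ($s = -7 + \left(64 - 63\right) = -7 + 1 = -6$)
$\left(s + L{\left(12,-12 \right)}\right) p{\left(10,4 \right)} = \left(-6 - 12 \cdot 12^{2}\right) \left(-2\right) = \left(-6 - 1728\right) \left(-2\right) = \left(-1734\right) \left(-2\right) = 3468$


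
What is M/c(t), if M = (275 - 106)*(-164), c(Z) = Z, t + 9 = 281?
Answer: -6929/68 ≈ -101.90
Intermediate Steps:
t = 272 (t = -9 + 281 = 272)
M = -27716 (M = 169*(-164) = -27716)
M/c(t) = -27716/272 = -27716*1/272 = -6929/68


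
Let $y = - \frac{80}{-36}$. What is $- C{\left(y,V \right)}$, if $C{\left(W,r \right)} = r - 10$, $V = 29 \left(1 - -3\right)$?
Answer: $-106$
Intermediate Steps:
$V = 116$ ($V = 29 \left(1 + 3\right) = 29 \cdot 4 = 116$)
$y = \frac{20}{9}$ ($y = \left(-80\right) \left(- \frac{1}{36}\right) = \frac{20}{9} \approx 2.2222$)
$C{\left(W,r \right)} = -10 + r$ ($C{\left(W,r \right)} = r - 10 = -10 + r$)
$- C{\left(y,V \right)} = - (-10 + 116) = \left(-1\right) 106 = -106$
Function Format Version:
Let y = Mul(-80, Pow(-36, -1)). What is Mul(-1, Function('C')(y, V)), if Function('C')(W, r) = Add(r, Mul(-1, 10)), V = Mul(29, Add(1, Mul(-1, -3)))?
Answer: -106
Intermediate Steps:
V = 116 (V = Mul(29, Add(1, 3)) = Mul(29, 4) = 116)
y = Rational(20, 9) (y = Mul(-80, Rational(-1, 36)) = Rational(20, 9) ≈ 2.2222)
Function('C')(W, r) = Add(-10, r) (Function('C')(W, r) = Add(r, -10) = Add(-10, r))
Mul(-1, Function('C')(y, V)) = Mul(-1, Add(-10, 116)) = Mul(-1, 106) = -106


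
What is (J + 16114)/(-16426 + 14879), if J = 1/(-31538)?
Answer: -508203331/48789286 ≈ -10.416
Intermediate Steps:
J = -1/31538 ≈ -3.1708e-5
(J + 16114)/(-16426 + 14879) = (-1/31538 + 16114)/(-16426 + 14879) = (508203331/31538)/(-1547) = (508203331/31538)*(-1/1547) = -508203331/48789286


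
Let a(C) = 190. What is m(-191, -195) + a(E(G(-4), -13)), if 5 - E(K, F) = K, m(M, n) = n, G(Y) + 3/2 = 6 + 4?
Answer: -5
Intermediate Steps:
G(Y) = 17/2 (G(Y) = -3/2 + (6 + 4) = -3/2 + 10 = 17/2)
E(K, F) = 5 - K
m(-191, -195) + a(E(G(-4), -13)) = -195 + 190 = -5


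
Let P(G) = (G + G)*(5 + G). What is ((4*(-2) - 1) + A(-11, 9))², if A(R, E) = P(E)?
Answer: 59049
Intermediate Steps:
P(G) = 2*G*(5 + G) (P(G) = (2*G)*(5 + G) = 2*G*(5 + G))
A(R, E) = 2*E*(5 + E)
((4*(-2) - 1) + A(-11, 9))² = ((4*(-2) - 1) + 2*9*(5 + 9))² = ((-8 - 1) + 2*9*14)² = (-9 + 252)² = 243² = 59049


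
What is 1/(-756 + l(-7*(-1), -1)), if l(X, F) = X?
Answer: -1/749 ≈ -0.0013351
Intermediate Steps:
1/(-756 + l(-7*(-1), -1)) = 1/(-756 - 7*(-1)) = 1/(-756 + 7) = 1/(-749) = -1/749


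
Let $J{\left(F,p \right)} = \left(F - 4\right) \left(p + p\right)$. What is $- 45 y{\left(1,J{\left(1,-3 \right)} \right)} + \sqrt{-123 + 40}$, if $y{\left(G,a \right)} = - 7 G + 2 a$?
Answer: $-1305 + i \sqrt{83} \approx -1305.0 + 9.1104 i$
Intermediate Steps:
$J{\left(F,p \right)} = 2 p \left(-4 + F\right)$ ($J{\left(F,p \right)} = \left(-4 + F\right) 2 p = 2 p \left(-4 + F\right)$)
$- 45 y{\left(1,J{\left(1,-3 \right)} \right)} + \sqrt{-123 + 40} = - 45 \left(\left(-7\right) 1 + 2 \cdot 2 \left(-3\right) \left(-4 + 1\right)\right) + \sqrt{-123 + 40} = - 45 \left(-7 + 2 \cdot 2 \left(-3\right) \left(-3\right)\right) + \sqrt{-83} = - 45 \left(-7 + 2 \cdot 18\right) + i \sqrt{83} = - 45 \left(-7 + 36\right) + i \sqrt{83} = \left(-45\right) 29 + i \sqrt{83} = -1305 + i \sqrt{83}$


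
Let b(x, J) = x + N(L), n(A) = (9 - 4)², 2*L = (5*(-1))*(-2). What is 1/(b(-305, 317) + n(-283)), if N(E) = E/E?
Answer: -1/279 ≈ -0.0035842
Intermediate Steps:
L = 5 (L = ((5*(-1))*(-2))/2 = (-5*(-2))/2 = (½)*10 = 5)
n(A) = 25 (n(A) = 5² = 25)
N(E) = 1
b(x, J) = 1 + x (b(x, J) = x + 1 = 1 + x)
1/(b(-305, 317) + n(-283)) = 1/((1 - 305) + 25) = 1/(-304 + 25) = 1/(-279) = -1/279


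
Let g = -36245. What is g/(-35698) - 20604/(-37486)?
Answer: 1047100831/669087614 ≈ 1.5650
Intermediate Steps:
g/(-35698) - 20604/(-37486) = -36245/(-35698) - 20604/(-37486) = -36245*(-1/35698) - 20604*(-1/37486) = 36245/35698 + 10302/18743 = 1047100831/669087614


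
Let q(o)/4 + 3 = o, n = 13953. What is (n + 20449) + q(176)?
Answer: 35094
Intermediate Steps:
q(o) = -12 + 4*o
(n + 20449) + q(176) = (13953 + 20449) + (-12 + 4*176) = 34402 + (-12 + 704) = 34402 + 692 = 35094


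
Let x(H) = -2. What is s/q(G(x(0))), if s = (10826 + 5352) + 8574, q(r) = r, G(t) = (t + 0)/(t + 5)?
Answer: -37128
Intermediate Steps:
G(t) = t/(5 + t)
s = 24752 (s = 16178 + 8574 = 24752)
s/q(G(x(0))) = 24752/((-2/(5 - 2))) = 24752/((-2/3)) = 24752/((-2*1/3)) = 24752/(-2/3) = 24752*(-3/2) = -37128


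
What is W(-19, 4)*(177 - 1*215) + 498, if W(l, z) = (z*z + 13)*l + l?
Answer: 22158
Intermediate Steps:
W(l, z) = l + l*(13 + z**2) (W(l, z) = (z**2 + 13)*l + l = (13 + z**2)*l + l = l*(13 + z**2) + l = l + l*(13 + z**2))
W(-19, 4)*(177 - 1*215) + 498 = (-19*(14 + 4**2))*(177 - 1*215) + 498 = (-19*(14 + 16))*(177 - 215) + 498 = -19*30*(-38) + 498 = -570*(-38) + 498 = 21660 + 498 = 22158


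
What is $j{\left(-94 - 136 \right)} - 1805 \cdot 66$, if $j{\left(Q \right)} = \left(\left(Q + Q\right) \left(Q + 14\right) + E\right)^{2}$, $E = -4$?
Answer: $9871495606$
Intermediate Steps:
$j{\left(Q \right)} = \left(-4 + 2 Q \left(14 + Q\right)\right)^{2}$ ($j{\left(Q \right)} = \left(\left(Q + Q\right) \left(Q + 14\right) - 4\right)^{2} = \left(2 Q \left(14 + Q\right) - 4\right)^{2} = \left(-4 + 2 Q \left(14 + Q\right)\right)^{2}$)
$j{\left(-94 - 136 \right)} - 1805 \cdot 66 = 4 \left(-2 + \left(-94 - 136\right)^{2} + 14 \left(-94 - 136\right)\right)^{2} - 1805 \cdot 66 = 4 \left(-2 + \left(-94 - 136\right)^{2} + 14 \left(-94 - 136\right)\right)^{2} - 119130 = 4 \left(-2 + \left(-230\right)^{2} + 14 \left(-230\right)\right)^{2} - 119130 = 4 \left(-2 + 52900 - 3220\right)^{2} - 119130 = 4 \cdot 49678^{2} - 119130 = 4 \cdot 2467903684 - 119130 = 9871614736 - 119130 = 9871495606$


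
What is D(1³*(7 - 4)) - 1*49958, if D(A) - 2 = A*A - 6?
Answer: -49953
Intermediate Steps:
D(A) = -4 + A² (D(A) = 2 + (A*A - 6) = 2 + (A² - 6) = 2 + (-6 + A²) = -4 + A²)
D(1³*(7 - 4)) - 1*49958 = (-4 + (1³*(7 - 4))²) - 1*49958 = (-4 + (1*3)²) - 49958 = (-4 + 3²) - 49958 = (-4 + 9) - 49958 = 5 - 49958 = -49953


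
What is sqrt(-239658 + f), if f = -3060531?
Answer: I*sqrt(3300189) ≈ 1816.6*I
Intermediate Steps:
sqrt(-239658 + f) = sqrt(-239658 - 3060531) = sqrt(-3300189) = I*sqrt(3300189)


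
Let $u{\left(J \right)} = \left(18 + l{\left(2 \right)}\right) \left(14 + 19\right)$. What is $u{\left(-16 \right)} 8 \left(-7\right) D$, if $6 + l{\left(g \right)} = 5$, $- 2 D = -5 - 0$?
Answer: $-78540$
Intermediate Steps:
$D = \frac{5}{2}$ ($D = - \frac{-5 - 0}{2} = - \frac{-5 + 0}{2} = \left(- \frac{1}{2}\right) \left(-5\right) = \frac{5}{2} \approx 2.5$)
$l{\left(g \right)} = -1$ ($l{\left(g \right)} = -6 + 5 = -1$)
$u{\left(J \right)} = 561$ ($u{\left(J \right)} = \left(18 - 1\right) \left(14 + 19\right) = 17 \cdot 33 = 561$)
$u{\left(-16 \right)} 8 \left(-7\right) D = 561 \cdot 8 \left(-7\right) \frac{5}{2} = 561 \left(\left(-56\right) \frac{5}{2}\right) = 561 \left(-140\right) = -78540$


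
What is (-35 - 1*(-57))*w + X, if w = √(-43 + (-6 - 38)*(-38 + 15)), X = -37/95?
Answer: -37/95 + 22*√969 ≈ 684.44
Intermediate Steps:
X = -37/95 (X = -37*1/95 = -37/95 ≈ -0.38947)
w = √969 (w = √(-43 - 44*(-23)) = √(-43 + 1012) = √969 ≈ 31.129)
(-35 - 1*(-57))*w + X = (-35 - 1*(-57))*√969 - 37/95 = (-35 + 57)*√969 - 37/95 = 22*√969 - 37/95 = -37/95 + 22*√969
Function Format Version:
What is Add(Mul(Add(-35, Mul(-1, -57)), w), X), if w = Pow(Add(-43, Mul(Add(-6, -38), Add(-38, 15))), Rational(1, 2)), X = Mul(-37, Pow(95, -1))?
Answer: Add(Rational(-37, 95), Mul(22, Pow(969, Rational(1, 2)))) ≈ 684.44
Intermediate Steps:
X = Rational(-37, 95) (X = Mul(-37, Rational(1, 95)) = Rational(-37, 95) ≈ -0.38947)
w = Pow(969, Rational(1, 2)) (w = Pow(Add(-43, Mul(-44, -23)), Rational(1, 2)) = Pow(Add(-43, 1012), Rational(1, 2)) = Pow(969, Rational(1, 2)) ≈ 31.129)
Add(Mul(Add(-35, Mul(-1, -57)), w), X) = Add(Mul(Add(-35, Mul(-1, -57)), Pow(969, Rational(1, 2))), Rational(-37, 95)) = Add(Mul(Add(-35, 57), Pow(969, Rational(1, 2))), Rational(-37, 95)) = Add(Mul(22, Pow(969, Rational(1, 2))), Rational(-37, 95)) = Add(Rational(-37, 95), Mul(22, Pow(969, Rational(1, 2))))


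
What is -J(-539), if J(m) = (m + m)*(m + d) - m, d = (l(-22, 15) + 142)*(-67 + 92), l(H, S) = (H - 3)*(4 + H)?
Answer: 15372819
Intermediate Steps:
l(H, S) = (-3 + H)*(4 + H)
d = 14800 (d = ((-12 - 22 + (-22)²) + 142)*(-67 + 92) = ((-12 - 22 + 484) + 142)*25 = (450 + 142)*25 = 592*25 = 14800)
J(m) = -m + 2*m*(14800 + m) (J(m) = (m + m)*(m + 14800) - m = (2*m)*(14800 + m) - m = 2*m*(14800 + m) - m = -m + 2*m*(14800 + m))
-J(-539) = -(-539)*(29599 + 2*(-539)) = -(-539)*(29599 - 1078) = -(-539)*28521 = -1*(-15372819) = 15372819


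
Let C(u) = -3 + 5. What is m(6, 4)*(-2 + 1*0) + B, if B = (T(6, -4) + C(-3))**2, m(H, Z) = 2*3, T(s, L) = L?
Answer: -8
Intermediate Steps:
C(u) = 2
m(H, Z) = 6
B = 4 (B = (-4 + 2)**2 = (-2)**2 = 4)
m(6, 4)*(-2 + 1*0) + B = 6*(-2 + 1*0) + 4 = 6*(-2 + 0) + 4 = 6*(-2) + 4 = -12 + 4 = -8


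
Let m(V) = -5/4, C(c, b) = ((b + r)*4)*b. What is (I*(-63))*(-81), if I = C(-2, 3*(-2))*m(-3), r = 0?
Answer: -918540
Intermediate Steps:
C(c, b) = 4*b² (C(c, b) = ((b + 0)*4)*b = (b*4)*b = (4*b)*b = 4*b²)
m(V) = -5/4 (m(V) = -5*¼ = -5/4)
I = -180 (I = (4*(3*(-2))²)*(-5/4) = (4*(-6)²)*(-5/4) = (4*36)*(-5/4) = 144*(-5/4) = -180)
(I*(-63))*(-81) = -180*(-63)*(-81) = 11340*(-81) = -918540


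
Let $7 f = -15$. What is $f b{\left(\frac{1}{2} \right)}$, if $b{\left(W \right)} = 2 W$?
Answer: $- \frac{15}{7} \approx -2.1429$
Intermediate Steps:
$f = - \frac{15}{7}$ ($f = \frac{1}{7} \left(-15\right) = - \frac{15}{7} \approx -2.1429$)
$f b{\left(\frac{1}{2} \right)} = - \frac{15 \cdot \frac{2}{2}}{7} = - \frac{15 \cdot 2 \cdot \frac{1}{2}}{7} = \left(- \frac{15}{7}\right) 1 = - \frac{15}{7}$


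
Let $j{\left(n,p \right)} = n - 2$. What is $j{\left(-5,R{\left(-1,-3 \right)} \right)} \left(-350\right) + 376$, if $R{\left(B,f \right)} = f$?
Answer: $2826$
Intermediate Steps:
$j{\left(n,p \right)} = -2 + n$
$j{\left(-5,R{\left(-1,-3 \right)} \right)} \left(-350\right) + 376 = \left(-2 - 5\right) \left(-350\right) + 376 = \left(-7\right) \left(-350\right) + 376 = 2450 + 376 = 2826$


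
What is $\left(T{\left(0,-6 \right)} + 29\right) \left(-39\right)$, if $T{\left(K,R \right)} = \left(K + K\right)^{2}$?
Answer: $-1131$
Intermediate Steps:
$T{\left(K,R \right)} = 4 K^{2}$ ($T{\left(K,R \right)} = \left(2 K\right)^{2} = 4 K^{2}$)
$\left(T{\left(0,-6 \right)} + 29\right) \left(-39\right) = \left(4 \cdot 0^{2} + 29\right) \left(-39\right) = \left(4 \cdot 0 + 29\right) \left(-39\right) = \left(0 + 29\right) \left(-39\right) = 29 \left(-39\right) = -1131$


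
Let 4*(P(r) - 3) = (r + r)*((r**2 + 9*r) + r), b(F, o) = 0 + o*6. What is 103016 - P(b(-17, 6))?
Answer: 73205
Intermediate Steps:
b(F, o) = 6*o (b(F, o) = 0 + 6*o = 6*o)
P(r) = 3 + r*(r**2 + 10*r)/2 (P(r) = 3 + ((r + r)*((r**2 + 9*r) + r))/4 = 3 + ((2*r)*(r**2 + 10*r))/4 = 3 + (2*r*(r**2 + 10*r))/4 = 3 + r*(r**2 + 10*r)/2)
103016 - P(b(-17, 6)) = 103016 - (3 + (6*6)**3/2 + 5*(6*6)**2) = 103016 - (3 + (1/2)*36**3 + 5*36**2) = 103016 - (3 + (1/2)*46656 + 5*1296) = 103016 - (3 + 23328 + 6480) = 103016 - 1*29811 = 103016 - 29811 = 73205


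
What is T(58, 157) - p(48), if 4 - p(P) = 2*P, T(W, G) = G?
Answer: 249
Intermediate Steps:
p(P) = 4 - 2*P
T(58, 157) - p(48) = 157 - (4 - 2*48) = 157 - (4 - 96) = 157 - 1*(-92) = 157 + 92 = 249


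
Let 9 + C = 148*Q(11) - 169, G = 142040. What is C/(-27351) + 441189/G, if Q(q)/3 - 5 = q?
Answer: 11083191299/3884936040 ≈ 2.8529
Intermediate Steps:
Q(q) = 15 + 3*q
C = 6926 (C = -9 + (148*(15 + 3*11) - 169) = -9 + (148*(15 + 33) - 169) = -9 + (148*48 - 169) = -9 + (7104 - 169) = -9 + 6935 = 6926)
C/(-27351) + 441189/G = 6926/(-27351) + 441189/142040 = 6926*(-1/27351) + 441189*(1/142040) = -6926/27351 + 441189/142040 = 11083191299/3884936040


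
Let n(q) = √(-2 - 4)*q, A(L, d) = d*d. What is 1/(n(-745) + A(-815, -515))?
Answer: 10609/2813905231 + 149*I*√6/14069526155 ≈ 3.7702e-6 + 2.5941e-8*I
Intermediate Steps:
A(L, d) = d²
n(q) = I*q*√6 (n(q) = √(-6)*q = (I*√6)*q = I*q*√6)
1/(n(-745) + A(-815, -515)) = 1/(I*(-745)*√6 + (-515)²) = 1/(-745*I*√6 + 265225) = 1/(265225 - 745*I*√6)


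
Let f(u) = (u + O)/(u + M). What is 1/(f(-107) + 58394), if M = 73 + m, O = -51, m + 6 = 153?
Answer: 113/6598364 ≈ 1.7125e-5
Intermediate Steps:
m = 147 (m = -6 + 153 = 147)
M = 220 (M = 73 + 147 = 220)
f(u) = (-51 + u)/(220 + u) (f(u) = (u - 51)/(u + 220) = (-51 + u)/(220 + u))
1/(f(-107) + 58394) = 1/((-51 - 107)/(220 - 107) + 58394) = 1/(-158/113 + 58394) = 1/(6598364/113) = 113/6598364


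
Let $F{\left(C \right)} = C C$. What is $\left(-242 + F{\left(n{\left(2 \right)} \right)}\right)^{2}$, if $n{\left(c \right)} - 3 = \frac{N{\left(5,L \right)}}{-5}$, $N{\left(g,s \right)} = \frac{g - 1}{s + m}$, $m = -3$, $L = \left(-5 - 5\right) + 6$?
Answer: $\frac{80979515761}{1500625} \approx 53964.0$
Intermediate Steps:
$L = -4$ ($L = -10 + 6 = -4$)
$N{\left(g,s \right)} = \frac{-1 + g}{-3 + s}$ ($N{\left(g,s \right)} = \frac{g - 1}{s - 3} = \frac{-1 + g}{-3 + s}$)
$n{\left(c \right)} = \frac{109}{35}$ ($n{\left(c \right)} = 3 + \frac{\frac{1}{-3 - 4} \left(-1 + 5\right)}{-5} = 3 + \frac{1}{-7} \cdot 4 \left(- \frac{1}{5}\right) = 3 + \left(- \frac{1}{7}\right) 4 \left(- \frac{1}{5}\right) = 3 - - \frac{4}{35} = 3 + \frac{4}{35} = \frac{109}{35}$)
$F{\left(C \right)} = C^{2}$
$\left(-242 + F{\left(n{\left(2 \right)} \right)}\right)^{2} = \left(-242 + \left(\frac{109}{35}\right)^{2}\right)^{2} = \left(-242 + \frac{11881}{1225}\right)^{2} = \left(- \frac{284569}{1225}\right)^{2} = \frac{80979515761}{1500625}$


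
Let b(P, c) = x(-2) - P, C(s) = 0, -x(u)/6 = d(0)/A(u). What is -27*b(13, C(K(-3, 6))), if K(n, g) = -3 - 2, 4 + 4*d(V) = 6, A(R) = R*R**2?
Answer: 2727/8 ≈ 340.88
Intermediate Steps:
A(R) = R**3
d(V) = 1/2 (d(V) = -1 + (1/4)*6 = -1 + 3/2 = 1/2)
K(n, g) = -5
x(u) = -3/u**3 (x(u) = -3/(u**3) = -3/u**3)
b(P, c) = 3/8 - P (b(P, c) = -3/(-2)**3 - P = -3*(-1/8) - P = 3/8 - P)
-27*b(13, C(K(-3, 6))) = -27*(3/8 - 1*13) = -27*(3/8 - 13) = -27*(-101/8) = 2727/8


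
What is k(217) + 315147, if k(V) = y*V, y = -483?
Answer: 210336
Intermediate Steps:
k(V) = -483*V
k(217) + 315147 = -483*217 + 315147 = -104811 + 315147 = 210336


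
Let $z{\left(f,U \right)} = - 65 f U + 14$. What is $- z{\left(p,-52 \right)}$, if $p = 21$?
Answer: $-70994$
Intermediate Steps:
$z{\left(f,U \right)} = 14 - 65 U f$ ($z{\left(f,U \right)} = - 65 U f + 14 = 14 - 65 U f$)
$- z{\left(p,-52 \right)} = - (14 - \left(-3380\right) 21) = - (14 + 70980) = \left(-1\right) 70994 = -70994$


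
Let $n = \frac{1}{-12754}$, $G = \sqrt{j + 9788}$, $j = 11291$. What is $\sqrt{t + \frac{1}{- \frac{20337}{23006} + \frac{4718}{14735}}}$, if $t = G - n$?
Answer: $\frac{\sqrt{-215071386791325314292406 + 121261911978625433920996 \sqrt{21079}}}{348226811114} \approx 11.975$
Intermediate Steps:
$G = \sqrt{21079}$ ($G = \sqrt{11291 + 9788} = \sqrt{21079} \approx 145.19$)
$n = - \frac{1}{12754} \approx -7.8407 \cdot 10^{-5}$
$t = \frac{1}{12754} + \sqrt{21079}$ ($t = \sqrt{21079} - - \frac{1}{12754} = \sqrt{21079} + \frac{1}{12754} = \frac{1}{12754} + \sqrt{21079} \approx 145.19$)
$\sqrt{t + \frac{1}{- \frac{20337}{23006} + \frac{4718}{14735}}} = \sqrt{\left(\frac{1}{12754} + \sqrt{21079}\right) + \frac{1}{- \frac{20337}{23006} + \frac{4718}{14735}}} = \sqrt{\left(\frac{1}{12754} + \sqrt{21079}\right) + \frac{1}{\left(-20337\right) \frac{1}{23006} + 4718 \cdot \frac{1}{14735}}} = \sqrt{\left(\frac{1}{12754} + \sqrt{21079}\right) + \frac{1}{- \frac{20337}{23006} + \frac{674}{2105}}} = \sqrt{\left(\frac{1}{12754} + \sqrt{21079}\right) + \frac{1}{- \frac{27303341}{48427630}}} = \sqrt{\left(\frac{1}{12754} + \sqrt{21079}\right) - \frac{48427630}{27303341}} = \sqrt{- \frac{617618689679}{348226811114} + \sqrt{21079}}$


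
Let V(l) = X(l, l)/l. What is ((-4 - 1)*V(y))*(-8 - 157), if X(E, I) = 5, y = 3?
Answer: 1375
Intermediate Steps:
V(l) = 5/l
((-4 - 1)*V(y))*(-8 - 157) = ((-4 - 1)*(5/3))*(-8 - 157) = -25/3*(-165) = 1375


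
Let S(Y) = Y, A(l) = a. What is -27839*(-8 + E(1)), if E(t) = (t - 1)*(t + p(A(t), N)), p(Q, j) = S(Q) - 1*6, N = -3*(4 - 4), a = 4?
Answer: 222712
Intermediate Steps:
A(l) = 4
N = 0 (N = -3*0 = 0)
p(Q, j) = -6 + Q (p(Q, j) = Q - 1*6 = Q - 6 = -6 + Q)
E(t) = (-1 + t)*(-2 + t) (E(t) = (t - 1)*(t + (-6 + 4)) = (-1 + t)*(t - 2) = (-1 + t)*(-2 + t))
-27839*(-8 + E(1)) = -27839*(-8 + (2 + 1**2 - 3*1)) = -27839*(-8 + (2 + 1 - 3)) = -27839*(-8 + 0) = -27839*(-8) = 222712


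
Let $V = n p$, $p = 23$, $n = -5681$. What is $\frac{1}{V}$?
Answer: $- \frac{1}{130663} \approx -7.6533 \cdot 10^{-6}$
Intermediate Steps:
$V = -130663$ ($V = \left(-5681\right) 23 = -130663$)
$\frac{1}{V} = \frac{1}{-130663} = - \frac{1}{130663}$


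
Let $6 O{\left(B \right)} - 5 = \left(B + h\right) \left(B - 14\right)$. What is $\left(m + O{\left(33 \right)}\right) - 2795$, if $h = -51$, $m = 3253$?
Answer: $\frac{2411}{6} \approx 401.83$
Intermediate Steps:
$O{\left(B \right)} = \frac{5}{6} + \frac{\left(-51 + B\right) \left(-14 + B\right)}{6}$ ($O{\left(B \right)} = \frac{5}{6} + \frac{\left(B - 51\right) \left(B - 14\right)}{6} = \frac{5}{6} + \frac{\left(-51 + B\right) \left(-14 + B\right)}{6}$)
$\left(m + O{\left(33 \right)}\right) - 2795 = \left(3253 + \left(\frac{719}{6} - \frac{715}{2} + \frac{33^{2}}{6}\right)\right) - 2795 = \left(3253 + \left(\frac{719}{6} - \frac{715}{2} + \frac{1}{6} \cdot 1089\right)\right) - 2795 = \left(3253 + \left(\frac{719}{6} - \frac{715}{2} + \frac{363}{2}\right)\right) - 2795 = \left(3253 - \frac{337}{6}\right) - 2795 = \frac{19181}{6} - 2795 = \frac{2411}{6}$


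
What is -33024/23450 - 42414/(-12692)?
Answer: 143866923/74406850 ≈ 1.9335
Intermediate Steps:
-33024/23450 - 42414/(-12692) = -33024*1/23450 - 42414*(-1/12692) = -16512/11725 + 21207/6346 = 143866923/74406850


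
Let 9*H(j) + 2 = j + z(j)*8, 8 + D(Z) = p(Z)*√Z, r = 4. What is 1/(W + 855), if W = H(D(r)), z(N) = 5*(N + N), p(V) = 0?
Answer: 9/7045 ≈ 0.0012775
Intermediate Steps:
z(N) = 10*N (z(N) = 5*(2*N) = 10*N)
D(Z) = -8 (D(Z) = -8 + 0*√Z = -8 + 0 = -8)
H(j) = -2/9 + 9*j (H(j) = -2/9 + (j + (10*j)*8)/9 = -2/9 + (j + 80*j)/9 = -2/9 + (81*j)/9 = -2/9 + 9*j)
W = -650/9 (W = -2/9 + 9*(-8) = -2/9 - 72 = -650/9 ≈ -72.222)
1/(W + 855) = 1/(-650/9 + 855) = 1/(7045/9) = 9/7045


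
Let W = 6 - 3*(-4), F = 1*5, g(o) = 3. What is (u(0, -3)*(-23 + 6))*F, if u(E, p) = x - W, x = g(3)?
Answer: 1275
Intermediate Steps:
F = 5
x = 3
W = 18 (W = 6 - 1*(-12) = 6 + 12 = 18)
u(E, p) = -15 (u(E, p) = 3 - 1*18 = 3 - 18 = -15)
(u(0, -3)*(-23 + 6))*F = -15*(-23 + 6)*5 = -15*(-17)*5 = 255*5 = 1275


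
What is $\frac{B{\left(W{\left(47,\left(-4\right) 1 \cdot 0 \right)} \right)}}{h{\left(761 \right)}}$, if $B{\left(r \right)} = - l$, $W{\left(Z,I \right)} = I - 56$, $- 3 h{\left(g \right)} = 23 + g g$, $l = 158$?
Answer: $\frac{79}{96524} \approx 0.00081845$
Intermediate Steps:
$h{\left(g \right)} = - \frac{23}{3} - \frac{g^{2}}{3}$ ($h{\left(g \right)} = - \frac{23 + g g}{3} = - \frac{23 + g^{2}}{3} = - \frac{23}{3} - \frac{g^{2}}{3}$)
$W{\left(Z,I \right)} = -56 + I$
$B{\left(r \right)} = -158$ ($B{\left(r \right)} = \left(-1\right) 158 = -158$)
$\frac{B{\left(W{\left(47,\left(-4\right) 1 \cdot 0 \right)} \right)}}{h{\left(761 \right)}} = - \frac{158}{- \frac{23}{3} - \frac{761^{2}}{3}} = - \frac{158}{- \frac{23}{3} - \frac{579121}{3}} = - \frac{158}{-193048} = \left(-158\right) \left(- \frac{1}{193048}\right) = \frac{79}{96524}$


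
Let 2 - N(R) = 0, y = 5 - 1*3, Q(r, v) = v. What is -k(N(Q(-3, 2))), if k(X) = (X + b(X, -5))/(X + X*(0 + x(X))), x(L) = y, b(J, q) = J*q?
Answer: 4/3 ≈ 1.3333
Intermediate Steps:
y = 2 (y = 5 - 3 = 2)
x(L) = 2
N(R) = 2 (N(R) = 2 - 1*0 = 2 + 0 = 2)
k(X) = -4/3 (k(X) = (X + X*(-5))/(X + X*(0 + 2)) = (X - 5*X)/(X + X*2) = (-4*X)/(X + 2*X) = (-4*X)/((3*X)) = (-4*X)*(1/(3*X)) = -4/3)
-k(N(Q(-3, 2))) = -1*(-4/3) = 4/3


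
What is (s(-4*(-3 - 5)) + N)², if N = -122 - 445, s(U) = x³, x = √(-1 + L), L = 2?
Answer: 320356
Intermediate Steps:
x = 1 (x = √(-1 + 2) = √1 = 1)
s(U) = 1 (s(U) = 1³ = 1)
N = -567
(s(-4*(-3 - 5)) + N)² = (1 - 567)² = (-566)² = 320356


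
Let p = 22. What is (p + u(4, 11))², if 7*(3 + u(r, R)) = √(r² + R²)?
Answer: (133 + √137)²/49 ≈ 427.34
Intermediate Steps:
u(r, R) = -3 + √(R² + r²)/7 (u(r, R) = -3 + √(r² + R²)/7 = -3 + √(R² + r²)/7)
(p + u(4, 11))² = (22 + (-3 + √(11² + 4²)/7))² = (22 + (-3 + √(121 + 16)/7))² = (22 + (-3 + √137/7))² = (19 + √137/7)²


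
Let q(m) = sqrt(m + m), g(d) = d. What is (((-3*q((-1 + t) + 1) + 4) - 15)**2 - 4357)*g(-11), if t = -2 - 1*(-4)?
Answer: 44748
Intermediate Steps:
t = 2 (t = -2 + 4 = 2)
q(m) = sqrt(2)*sqrt(m) (q(m) = sqrt(2*m) = sqrt(2)*sqrt(m))
(((-3*q((-1 + t) + 1) + 4) - 15)**2 - 4357)*g(-11) = (((-3*sqrt(2)*sqrt((-1 + 2) + 1) + 4) - 15)**2 - 4357)*(-11) = (((-3*sqrt(2)*sqrt(1 + 1) + 4) - 15)**2 - 4357)*(-11) = (((-3*sqrt(2)*sqrt(2) + 4) - 15)**2 - 4357)*(-11) = (((-3*2 + 4) - 15)**2 - 4357)*(-11) = (((-6 + 4) - 15)**2 - 4357)*(-11) = ((-2 - 15)**2 - 4357)*(-11) = ((-17)**2 - 4357)*(-11) = (289 - 4357)*(-11) = -4068*(-11) = 44748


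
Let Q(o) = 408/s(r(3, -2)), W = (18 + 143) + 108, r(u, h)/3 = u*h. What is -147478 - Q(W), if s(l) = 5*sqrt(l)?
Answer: -147478 + 68*I*sqrt(2)/5 ≈ -1.4748e+5 + 19.233*I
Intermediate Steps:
r(u, h) = 3*h*u (r(u, h) = 3*(u*h) = 3*(h*u) = 3*h*u)
W = 269 (W = 161 + 108 = 269)
Q(o) = -68*I*sqrt(2)/5 (Q(o) = 408/((5*sqrt(3*(-2)*3))) = 408/((5*sqrt(-18))) = 408/((5*(3*I*sqrt(2)))) = 408/((15*I*sqrt(2))) = 408*(-I*sqrt(2)/30) = -68*I*sqrt(2)/5)
-147478 - Q(W) = -147478 - (-68)*I*sqrt(2)/5 = -147478 + 68*I*sqrt(2)/5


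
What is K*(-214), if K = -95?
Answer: 20330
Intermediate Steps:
K*(-214) = -95*(-214) = 20330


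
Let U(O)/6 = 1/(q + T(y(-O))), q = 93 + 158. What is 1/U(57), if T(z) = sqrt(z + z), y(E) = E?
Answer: 251/6 + I*sqrt(114)/6 ≈ 41.833 + 1.7795*I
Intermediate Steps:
q = 251
T(z) = sqrt(2)*sqrt(z) (T(z) = sqrt(2*z) = sqrt(2)*sqrt(z))
U(O) = 6/(251 + sqrt(2)*sqrt(-O))
1/U(57) = 1/(6/(251 + sqrt(2)*sqrt(-1*57))) = 1/(6/(251 + sqrt(2)*sqrt(-57))) = 1/(6/(251 + sqrt(2)*(I*sqrt(57)))) = 1/(6/(251 + I*sqrt(114))) = 251/6 + I*sqrt(114)/6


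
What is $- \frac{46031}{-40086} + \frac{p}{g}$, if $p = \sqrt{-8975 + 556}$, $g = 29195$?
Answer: $\frac{46031}{40086} + \frac{i \sqrt{8419}}{29195} \approx 1.1483 + 0.0031428 i$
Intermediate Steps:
$p = i \sqrt{8419}$ ($p = \sqrt{-8419} = i \sqrt{8419} \approx 91.755 i$)
$- \frac{46031}{-40086} + \frac{p}{g} = - \frac{46031}{-40086} + \frac{i \sqrt{8419}}{29195} = \left(-46031\right) \left(- \frac{1}{40086}\right) + i \sqrt{8419} \cdot \frac{1}{29195} = \frac{46031}{40086} + \frac{i \sqrt{8419}}{29195}$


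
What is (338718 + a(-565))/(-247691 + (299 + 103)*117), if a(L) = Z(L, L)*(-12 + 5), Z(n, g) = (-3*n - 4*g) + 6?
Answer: -310991/200657 ≈ -1.5499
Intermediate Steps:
Z(n, g) = 6 - 4*g - 3*n (Z(n, g) = (-4*g - 3*n) + 6 = 6 - 4*g - 3*n)
a(L) = -42 + 49*L (a(L) = (6 - 4*L - 3*L)*(-12 + 5) = (6 - 7*L)*(-7) = -42 + 49*L)
(338718 + a(-565))/(-247691 + (299 + 103)*117) = (338718 + (-42 + 49*(-565)))/(-247691 + (299 + 103)*117) = (338718 + (-42 - 27685))/(-247691 + 402*117) = (338718 - 27727)/(-247691 + 47034) = 310991/(-200657) = 310991*(-1/200657) = -310991/200657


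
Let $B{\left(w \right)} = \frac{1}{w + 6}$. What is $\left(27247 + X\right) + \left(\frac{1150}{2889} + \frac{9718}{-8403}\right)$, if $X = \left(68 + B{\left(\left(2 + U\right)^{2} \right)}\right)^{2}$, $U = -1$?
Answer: $\frac{12644656491332}{396512361} \approx 31890.0$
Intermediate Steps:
$B{\left(w \right)} = \frac{1}{6 + w}$
$X = \frac{227529}{49}$ ($X = \left(68 + \frac{1}{6 + \left(2 - 1\right)^{2}}\right)^{2} = \left(68 + \frac{1}{6 + 1^{2}}\right)^{2} = \left(68 + \frac{1}{6 + 1}\right)^{2} = \left(68 + \frac{1}{7}\right)^{2} = \left(\frac{477}{7}\right)^{2} = \frac{227529}{49} \approx 4643.4$)
$\left(27247 + X\right) + \left(\frac{1150}{2889} + \frac{9718}{-8403}\right) = \left(27247 + \frac{227529}{49}\right) + \left(\frac{1150}{2889} + \frac{9718}{-8403}\right) = \frac{1562632}{49} + \left(1150 \cdot \frac{1}{2889} + 9718 \left(- \frac{1}{8403}\right)\right) = \frac{1562632}{49} + \left(\frac{1150}{2889} - \frac{9718}{8403}\right) = \frac{1562632}{49} - \frac{6137284}{8092089} = \frac{12644656491332}{396512361}$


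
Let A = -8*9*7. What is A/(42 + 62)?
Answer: -63/13 ≈ -4.8462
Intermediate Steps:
A = -504 (A = -72*7 = -504)
A/(42 + 62) = -504/(42 + 62) = -504/104 = (1/104)*(-504) = -63/13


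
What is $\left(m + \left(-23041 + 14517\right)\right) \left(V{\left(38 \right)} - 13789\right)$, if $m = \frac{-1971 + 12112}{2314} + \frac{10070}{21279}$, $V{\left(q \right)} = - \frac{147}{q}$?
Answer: $\frac{219861270864790025}{1871105028} \approx 1.175 \cdot 10^{8}$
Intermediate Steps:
$m = \frac{239092319}{49239606}$ ($m = 10141 \cdot \frac{1}{2314} + 10070 \cdot \frac{1}{21279} = \frac{10141}{2314} + \frac{10070}{21279} = \frac{239092319}{49239606} \approx 4.8557$)
$\left(m + \left(-23041 + 14517\right)\right) \left(V{\left(38 \right)} - 13789\right) = \left(\frac{239092319}{49239606} + \left(-23041 + 14517\right)\right) \left(- \frac{147}{38} - 13789\right) = \left(\frac{239092319}{49239606} - 8524\right) \left(\left(-147\right) \frac{1}{38} - 13789\right) = - \frac{419479309225 \left(- \frac{147}{38} - 13789\right)}{49239606} = \left(- \frac{419479309225}{49239606}\right) \left(- \frac{524129}{38}\right) = \frac{219861270864790025}{1871105028}$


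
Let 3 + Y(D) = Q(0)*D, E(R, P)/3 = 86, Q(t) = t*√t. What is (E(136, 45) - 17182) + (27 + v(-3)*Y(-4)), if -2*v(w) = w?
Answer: -33803/2 ≈ -16902.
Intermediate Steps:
Q(t) = t^(3/2)
E(R, P) = 258 (E(R, P) = 3*86 = 258)
v(w) = -w/2
Y(D) = -3 (Y(D) = -3 + 0^(3/2)*D = -3 + 0*D = -3 + 0 = -3)
(E(136, 45) - 17182) + (27 + v(-3)*Y(-4)) = (258 - 17182) + (27 - ½*(-3)*(-3)) = -16924 + (27 + (3/2)*(-3)) = -16924 + (27 - 9/2) = -16924 + 45/2 = -33803/2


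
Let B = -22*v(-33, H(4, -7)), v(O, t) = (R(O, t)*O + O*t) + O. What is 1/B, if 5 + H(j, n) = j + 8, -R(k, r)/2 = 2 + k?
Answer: 1/50820 ≈ 1.9677e-5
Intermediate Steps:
R(k, r) = -4 - 2*k (R(k, r) = -2*(2 + k) = -4 - 2*k)
H(j, n) = 3 + j (H(j, n) = -5 + (j + 8) = -5 + (8 + j) = 3 + j)
v(O, t) = O + O*t + O*(-4 - 2*O) (v(O, t) = ((-4 - 2*O)*O + O*t) + O = (O*(-4 - 2*O) + O*t) + O = (O*t + O*(-4 - 2*O)) + O = O + O*t + O*(-4 - 2*O))
B = 50820 (B = -(-726)*(-3 + (3 + 4) - 2*(-33)) = -(-726)*(-3 + 7 + 66) = -(-726)*70 = -22*(-2310) = 50820)
1/B = 1/50820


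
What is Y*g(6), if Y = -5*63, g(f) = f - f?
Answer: 0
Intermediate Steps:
g(f) = 0
Y = -315
Y*g(6) = -315*0 = 0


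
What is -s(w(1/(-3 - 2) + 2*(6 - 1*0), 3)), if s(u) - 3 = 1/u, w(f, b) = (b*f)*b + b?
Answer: -1643/546 ≈ -3.0092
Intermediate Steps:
w(f, b) = b + f*b**2 (w(f, b) = f*b**2 + b = b + f*b**2)
s(u) = 3 + 1/u
-s(w(1/(-3 - 2) + 2*(6 - 1*0), 3)) = -(3 + 1/(3*(1 + 3*(1/(-3 - 2) + 2*(6 - 1*0))))) = -(3 + 1/(3*(1 + 3*(1/(-5) + 2*(6 + 0))))) = -(3 + 1/(3*(1 + 3*(-1/5 + 2*6)))) = -(3 + 1/(3*(1 + 3*(-1/5 + 12)))) = -(3 + 1/(3*(1 + 3*(59/5)))) = -(3 + 1/(3*(1 + 177/5))) = -(3 + 1/(3*(182/5))) = -(3 + 1/(546/5)) = -(3 + 5/546) = -1*1643/546 = -1643/546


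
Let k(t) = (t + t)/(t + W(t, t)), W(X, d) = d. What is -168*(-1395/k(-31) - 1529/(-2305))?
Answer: 539942928/2305 ≈ 2.3425e+5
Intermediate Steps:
k(t) = 1 (k(t) = (t + t)/(t + t) = (2*t)/((2*t)) = (2*t)*(1/(2*t)) = 1)
-168*(-1395/k(-31) - 1529/(-2305)) = -168*(-1395/1 - 1529/(-2305)) = -168*(-1395*1 - 1529*(-1/2305)) = -168*(-1395 + 1529/2305) = -168*(-3213946/2305) = 539942928/2305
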